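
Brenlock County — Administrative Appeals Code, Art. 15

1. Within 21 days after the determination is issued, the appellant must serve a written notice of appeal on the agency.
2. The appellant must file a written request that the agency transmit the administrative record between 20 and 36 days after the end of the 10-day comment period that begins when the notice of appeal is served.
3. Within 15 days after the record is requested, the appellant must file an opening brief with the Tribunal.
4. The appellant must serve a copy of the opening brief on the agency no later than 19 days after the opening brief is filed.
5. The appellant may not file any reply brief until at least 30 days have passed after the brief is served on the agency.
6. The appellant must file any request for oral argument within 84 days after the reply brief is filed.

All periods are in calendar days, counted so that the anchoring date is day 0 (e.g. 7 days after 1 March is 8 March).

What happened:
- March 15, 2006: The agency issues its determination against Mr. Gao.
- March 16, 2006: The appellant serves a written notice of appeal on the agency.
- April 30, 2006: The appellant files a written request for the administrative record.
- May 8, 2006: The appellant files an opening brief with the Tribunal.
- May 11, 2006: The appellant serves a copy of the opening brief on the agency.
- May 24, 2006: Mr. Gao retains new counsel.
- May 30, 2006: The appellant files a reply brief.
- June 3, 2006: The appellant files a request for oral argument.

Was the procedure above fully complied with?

Step 1: 21 days after March 15, 2006 (when the determination is issued) is April 5, 2006; done March 16, 2006 — timely.
Step 2: the window is 20–36 days after March 26, 2006 (end of the 10-day comment period, which began when the notice of appeal is served on March 16, 2006), so April 15, 2006 through May 1, 2006; April 30, 2006 falls inside that range.
Step 3: 15 days after April 30, 2006 (when the record is requested) is May 15, 2006; May 8, 2006 is within that limit.
Step 4: 19 days after May 8, 2006 (when the opening brief is filed) is May 27, 2006; May 11, 2006 is within that limit.
Step 5: the earliest permitted date is 30 days after May 11, 2006 (when the brief is served on the agency), i.e. June 10, 2006; May 30, 2006 is 11 days before the earliest permitted date.

No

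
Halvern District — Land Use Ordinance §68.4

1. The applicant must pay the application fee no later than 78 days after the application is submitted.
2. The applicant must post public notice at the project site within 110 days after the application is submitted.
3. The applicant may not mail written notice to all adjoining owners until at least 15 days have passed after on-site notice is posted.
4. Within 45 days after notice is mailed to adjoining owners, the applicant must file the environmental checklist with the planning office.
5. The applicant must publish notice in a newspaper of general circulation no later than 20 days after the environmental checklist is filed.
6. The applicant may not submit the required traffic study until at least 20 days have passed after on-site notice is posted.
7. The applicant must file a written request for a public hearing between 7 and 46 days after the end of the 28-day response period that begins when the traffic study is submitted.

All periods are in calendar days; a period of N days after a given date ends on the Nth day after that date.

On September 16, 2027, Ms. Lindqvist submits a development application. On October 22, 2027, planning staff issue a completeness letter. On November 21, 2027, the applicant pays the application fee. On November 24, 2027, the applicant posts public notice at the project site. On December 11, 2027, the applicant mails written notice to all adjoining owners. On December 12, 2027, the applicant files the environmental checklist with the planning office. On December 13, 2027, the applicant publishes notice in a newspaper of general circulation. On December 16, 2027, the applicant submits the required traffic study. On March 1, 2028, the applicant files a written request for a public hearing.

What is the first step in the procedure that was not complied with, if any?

Step 1: 78 days after September 16, 2027 (when the application is submitted) is December 3, 2027; November 21, 2027 is within that limit.
Step 2: 110 days after September 16, 2027 (when the application is submitted) is January 4, 2028; November 24, 2027 is within that limit.
Step 3: the earliest permitted date is 15 days after November 24, 2027 (when on-site notice is posted), i.e. December 9, 2027; done December 11, 2027, after the minimum wait.
Step 4: 45 days after December 11, 2027 (when notice is mailed to adjoining owners) is January 25, 2028; December 12, 2027 is within that limit.
Step 5: 20 days after December 12, 2027 (when the environmental checklist is filed) is January 1, 2028; December 13, 2027 is within that limit.
Step 6: the earliest permitted date is 20 days after November 24, 2027 (when on-site notice is posted), i.e. December 14, 2027; done December 16, 2027 — permitted.
Step 7: the window is 7–46 days after January 13, 2028 (end of the 28-day response period, which began when the traffic study is submitted on December 16, 2027), so January 20, 2028 through February 28, 2028; March 1, 2028 is 2 days past the end of the window.

Step 7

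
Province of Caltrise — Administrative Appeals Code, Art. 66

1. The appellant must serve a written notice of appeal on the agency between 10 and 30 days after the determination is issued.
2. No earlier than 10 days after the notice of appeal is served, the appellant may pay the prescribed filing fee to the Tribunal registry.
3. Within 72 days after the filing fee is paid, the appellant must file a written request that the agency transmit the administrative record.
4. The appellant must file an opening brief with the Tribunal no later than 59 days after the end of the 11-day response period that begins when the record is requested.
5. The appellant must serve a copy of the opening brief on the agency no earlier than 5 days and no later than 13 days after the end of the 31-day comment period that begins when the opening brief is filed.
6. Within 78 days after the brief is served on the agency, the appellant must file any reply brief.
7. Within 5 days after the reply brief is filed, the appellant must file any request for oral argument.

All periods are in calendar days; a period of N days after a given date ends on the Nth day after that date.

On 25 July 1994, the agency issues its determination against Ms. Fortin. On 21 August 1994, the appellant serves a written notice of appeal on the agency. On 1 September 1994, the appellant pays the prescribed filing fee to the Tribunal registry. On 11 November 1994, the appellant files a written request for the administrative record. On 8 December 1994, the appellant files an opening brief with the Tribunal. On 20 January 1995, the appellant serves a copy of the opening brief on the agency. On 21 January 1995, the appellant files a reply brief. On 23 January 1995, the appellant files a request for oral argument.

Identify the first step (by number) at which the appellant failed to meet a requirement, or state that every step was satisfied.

None — every step was satisfied

Step 1: the window is 10–30 days after 25 July 1994 (when the determination is issued), so 4 August 1994 through 24 August 1994; done 21 August 1994, which is between those dates.
Step 2: the earliest permitted date is 10 days after 21 August 1994 (when the notice of appeal is served), i.e. 31 August 1994; done 1 September 1994, after the minimum wait.
Step 3: 72 days after 1 September 1994 (when the filing fee is paid) is 12 November 1994; done 11 November 1994 — timely.
Step 4: 59 days after 22 November 1994 (end of the 11-day response period, which began when the record is requested on 11 November 1994) is 20 January 1995; done 8 December 1994 — timely.
Step 5: the window is 5–13 days after 8 January 1995 (end of the 31-day comment period, which began when the opening brief is filed on 8 December 1994), so 13 January 1995 through 21 January 1995; done 20 January 1995, which is between those dates.
Step 6: 78 days after 20 January 1995 (when the brief is served on the agency) is 8 April 1995; done 21 January 1995 — timely.
Step 7: 5 days after 21 January 1995 (when the reply brief is filed) is 26 January 1995; done 23 January 1995 — timely.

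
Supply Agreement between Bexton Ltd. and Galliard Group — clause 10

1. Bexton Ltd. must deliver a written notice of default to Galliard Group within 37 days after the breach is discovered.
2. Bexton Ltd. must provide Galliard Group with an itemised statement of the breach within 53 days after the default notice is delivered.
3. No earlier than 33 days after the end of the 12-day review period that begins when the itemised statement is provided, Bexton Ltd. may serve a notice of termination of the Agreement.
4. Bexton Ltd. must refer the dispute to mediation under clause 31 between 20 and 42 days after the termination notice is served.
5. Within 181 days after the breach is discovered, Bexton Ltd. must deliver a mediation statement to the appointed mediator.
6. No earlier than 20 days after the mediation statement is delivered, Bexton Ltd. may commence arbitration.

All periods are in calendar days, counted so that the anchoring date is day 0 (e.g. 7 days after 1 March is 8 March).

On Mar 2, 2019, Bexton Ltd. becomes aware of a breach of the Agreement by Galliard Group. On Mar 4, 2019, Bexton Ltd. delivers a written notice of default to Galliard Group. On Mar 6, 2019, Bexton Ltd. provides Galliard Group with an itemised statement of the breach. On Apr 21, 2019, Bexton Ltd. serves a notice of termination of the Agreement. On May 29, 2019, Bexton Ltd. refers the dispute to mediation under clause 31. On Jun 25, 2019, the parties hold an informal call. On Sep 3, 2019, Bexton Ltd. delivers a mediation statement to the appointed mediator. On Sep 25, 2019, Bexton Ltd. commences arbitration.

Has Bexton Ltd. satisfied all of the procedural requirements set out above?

No

Step 1 — counting 37 days from Mar 2, 2019 (when the breach is discovered) gives a deadline of Apr 8, 2019; completed Mar 4, 2019, before the deadline.
Step 2 — counting 53 days from Mar 4, 2019 (when the default notice is delivered) gives a deadline of Apr 26, 2019; done Mar 6, 2019 — timely.
Step 3 — must wait 33 days from Mar 18, 2019 (end of the 12-day review period, which began when the itemised statement is provided on Mar 6, 2019), so not before Apr 20, 2019; done Apr 21, 2019 — permitted.
Step 4 — 20 and 42 days from Apr 21, 2019 (when the termination notice is served) are May 11, 2019 and Jun 2, 2019 respectively; done May 29, 2019 — within the window.
Step 5 — counting 181 days from Mar 2, 2019 (when the breach is discovered) gives a deadline of Aug 30, 2019; not done until Sep 3, 2019, 4 days after the deadline.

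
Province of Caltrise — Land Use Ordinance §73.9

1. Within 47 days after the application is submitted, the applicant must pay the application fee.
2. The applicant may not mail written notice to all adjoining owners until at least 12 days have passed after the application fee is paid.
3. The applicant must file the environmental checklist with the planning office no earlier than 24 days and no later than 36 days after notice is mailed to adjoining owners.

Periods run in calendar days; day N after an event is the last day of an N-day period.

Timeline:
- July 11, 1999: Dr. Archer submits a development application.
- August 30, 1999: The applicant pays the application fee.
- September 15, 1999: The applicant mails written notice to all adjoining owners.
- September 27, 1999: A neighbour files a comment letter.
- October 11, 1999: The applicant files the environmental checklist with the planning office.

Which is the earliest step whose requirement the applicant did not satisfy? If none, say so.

Step 1

Step 1: 47 days after July 11, 1999 (when the application is submitted) is August 27, 1999; not done until August 30, 1999, 3 days after the deadline.
The analysis stops there.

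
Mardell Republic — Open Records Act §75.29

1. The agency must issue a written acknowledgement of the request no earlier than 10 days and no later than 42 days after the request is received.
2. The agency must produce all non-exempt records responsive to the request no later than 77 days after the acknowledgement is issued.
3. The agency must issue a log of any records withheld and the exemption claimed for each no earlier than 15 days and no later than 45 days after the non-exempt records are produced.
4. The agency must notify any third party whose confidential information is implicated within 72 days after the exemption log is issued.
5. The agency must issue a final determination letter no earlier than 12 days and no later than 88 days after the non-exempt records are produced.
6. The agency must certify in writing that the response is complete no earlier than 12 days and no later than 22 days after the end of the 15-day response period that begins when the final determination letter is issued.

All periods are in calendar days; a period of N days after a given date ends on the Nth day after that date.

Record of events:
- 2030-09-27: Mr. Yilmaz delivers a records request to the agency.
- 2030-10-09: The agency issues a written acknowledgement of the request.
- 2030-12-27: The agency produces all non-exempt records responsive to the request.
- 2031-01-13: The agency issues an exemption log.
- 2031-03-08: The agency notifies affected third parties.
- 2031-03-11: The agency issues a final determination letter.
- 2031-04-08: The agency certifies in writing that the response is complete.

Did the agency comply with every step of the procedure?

Step 1 — 10 and 42 days from 2030-09-27 (when the request is received) are 2030-10-07 and 2030-11-08 respectively; done 2030-10-09 — within the window.
Step 2 — counting 77 days from 2030-10-09 (when the acknowledgement is issued) gives a deadline of 2030-12-25; done 2030-12-27 — 2 days late.

No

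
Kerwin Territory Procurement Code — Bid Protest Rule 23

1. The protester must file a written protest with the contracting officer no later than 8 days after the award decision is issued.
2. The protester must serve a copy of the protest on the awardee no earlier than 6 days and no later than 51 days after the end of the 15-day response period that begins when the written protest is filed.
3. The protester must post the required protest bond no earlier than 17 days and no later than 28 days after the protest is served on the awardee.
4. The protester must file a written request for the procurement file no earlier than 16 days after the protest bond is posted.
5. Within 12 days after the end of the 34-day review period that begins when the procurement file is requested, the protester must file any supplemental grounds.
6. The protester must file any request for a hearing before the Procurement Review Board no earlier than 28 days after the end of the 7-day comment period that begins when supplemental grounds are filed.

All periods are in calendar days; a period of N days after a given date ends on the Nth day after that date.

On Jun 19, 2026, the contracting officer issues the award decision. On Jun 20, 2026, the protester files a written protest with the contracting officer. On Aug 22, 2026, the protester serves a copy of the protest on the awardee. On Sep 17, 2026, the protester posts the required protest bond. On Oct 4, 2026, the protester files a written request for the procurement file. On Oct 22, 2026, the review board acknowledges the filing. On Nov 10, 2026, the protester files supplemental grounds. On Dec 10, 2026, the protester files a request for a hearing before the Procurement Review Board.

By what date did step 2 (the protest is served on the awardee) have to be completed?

The written protest is filed on Jun 20, 2026; the 15-day response period therefore ends Jul 5, 2026, and step 2 runs from that date. The window is 6–51 days after Jul 5, 2026; it closes on Aug 25, 2026.

Aug 25, 2026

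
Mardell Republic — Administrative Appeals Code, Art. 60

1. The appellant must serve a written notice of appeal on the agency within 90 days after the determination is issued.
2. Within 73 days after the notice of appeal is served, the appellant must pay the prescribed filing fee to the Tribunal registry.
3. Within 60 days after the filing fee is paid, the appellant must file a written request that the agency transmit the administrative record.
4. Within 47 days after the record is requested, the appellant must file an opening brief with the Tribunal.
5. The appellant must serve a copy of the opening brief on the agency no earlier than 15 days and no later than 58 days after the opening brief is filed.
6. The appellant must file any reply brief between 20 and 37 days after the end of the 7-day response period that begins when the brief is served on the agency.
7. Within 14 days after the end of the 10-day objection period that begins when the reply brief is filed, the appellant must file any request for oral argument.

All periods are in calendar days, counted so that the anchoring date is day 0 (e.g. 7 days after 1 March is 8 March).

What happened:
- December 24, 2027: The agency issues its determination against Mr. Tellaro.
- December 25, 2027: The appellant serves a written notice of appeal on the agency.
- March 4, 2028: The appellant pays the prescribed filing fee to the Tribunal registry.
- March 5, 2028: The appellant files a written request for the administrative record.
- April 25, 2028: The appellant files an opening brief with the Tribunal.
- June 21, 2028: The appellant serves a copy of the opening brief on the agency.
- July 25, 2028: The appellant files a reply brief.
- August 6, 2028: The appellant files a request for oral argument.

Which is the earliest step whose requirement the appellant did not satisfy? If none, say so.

(1) due by December 24, 2027 + 90 days = March 23, 2028; done December 25, 2027 — timely.
(2) due by December 25, 2027 + 73 days = March 7, 2028; done March 4, 2028 — timely.
(3) due by March 4, 2028 + 60 days = May 3, 2028; done March 5, 2028 — timely.
(4) due by March 5, 2028 + 47 days = April 21, 2028; done April 25, 2028 — 4 days late.

Step 4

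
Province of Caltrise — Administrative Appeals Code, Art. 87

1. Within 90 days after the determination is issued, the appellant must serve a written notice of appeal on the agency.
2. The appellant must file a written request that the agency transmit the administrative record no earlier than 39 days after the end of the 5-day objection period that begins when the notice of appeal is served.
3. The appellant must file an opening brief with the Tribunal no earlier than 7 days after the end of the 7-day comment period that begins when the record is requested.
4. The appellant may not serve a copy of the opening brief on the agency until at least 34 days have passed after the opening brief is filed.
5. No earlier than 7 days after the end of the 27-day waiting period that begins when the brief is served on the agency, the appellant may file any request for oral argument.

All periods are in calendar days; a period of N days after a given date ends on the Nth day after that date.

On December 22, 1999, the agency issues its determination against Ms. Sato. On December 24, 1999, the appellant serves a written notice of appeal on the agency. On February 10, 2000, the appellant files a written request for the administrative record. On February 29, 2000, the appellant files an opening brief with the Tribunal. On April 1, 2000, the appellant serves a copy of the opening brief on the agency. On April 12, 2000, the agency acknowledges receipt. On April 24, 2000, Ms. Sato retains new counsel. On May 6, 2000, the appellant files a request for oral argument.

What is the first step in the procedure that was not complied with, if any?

Step 4

Step 1: 90 days after December 22, 1999 (when the determination is issued) is March 21, 2000; completed December 24, 1999, before the deadline.
Step 2: the earliest permitted date is 39 days after December 29, 1999 (end of the 5-day objection period, which began when the notice of appeal is served on December 24, 1999), i.e. February 6, 2000; done February 10, 2000, after the minimum wait.
Step 3: the earliest permitted date is 7 days after February 17, 2000 (end of the 7-day comment period, which began when the record is requested on February 10, 2000), i.e. February 24, 2000; February 29, 2000 is on or after that date.
Step 4: the earliest permitted date is 34 days after February 29, 2000 (when the opening brief is filed), i.e. April 3, 2000; acted on April 1, 2000, 2 days prematurely.
That is the first point of non-compliance.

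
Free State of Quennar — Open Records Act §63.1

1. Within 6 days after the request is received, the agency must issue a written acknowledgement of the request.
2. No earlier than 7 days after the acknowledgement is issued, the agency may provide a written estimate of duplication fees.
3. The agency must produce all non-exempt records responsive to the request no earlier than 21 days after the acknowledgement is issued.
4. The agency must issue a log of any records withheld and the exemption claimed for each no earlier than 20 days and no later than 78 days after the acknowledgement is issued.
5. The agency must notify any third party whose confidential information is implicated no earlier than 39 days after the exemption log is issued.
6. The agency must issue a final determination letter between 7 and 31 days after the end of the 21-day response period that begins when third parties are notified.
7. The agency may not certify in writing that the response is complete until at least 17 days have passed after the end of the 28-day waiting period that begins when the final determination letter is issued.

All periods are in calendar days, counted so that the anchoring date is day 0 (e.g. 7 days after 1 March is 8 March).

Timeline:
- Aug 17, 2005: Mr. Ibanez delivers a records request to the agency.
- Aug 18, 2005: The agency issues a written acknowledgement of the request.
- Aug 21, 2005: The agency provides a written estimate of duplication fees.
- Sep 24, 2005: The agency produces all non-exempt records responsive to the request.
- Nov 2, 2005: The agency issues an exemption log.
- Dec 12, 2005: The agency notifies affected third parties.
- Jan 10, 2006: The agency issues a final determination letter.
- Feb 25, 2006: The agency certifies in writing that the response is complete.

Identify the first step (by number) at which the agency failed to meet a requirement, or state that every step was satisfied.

Step 2

(1) due by Aug 17, 2005 + 6 days = Aug 23, 2005; completed Aug 18, 2005, before the deadline.
(2) permitted from Aug 18, 2005 + 7 days = Aug 25, 2005 onward; Aug 21, 2005 is 4 days before the earliest permitted date.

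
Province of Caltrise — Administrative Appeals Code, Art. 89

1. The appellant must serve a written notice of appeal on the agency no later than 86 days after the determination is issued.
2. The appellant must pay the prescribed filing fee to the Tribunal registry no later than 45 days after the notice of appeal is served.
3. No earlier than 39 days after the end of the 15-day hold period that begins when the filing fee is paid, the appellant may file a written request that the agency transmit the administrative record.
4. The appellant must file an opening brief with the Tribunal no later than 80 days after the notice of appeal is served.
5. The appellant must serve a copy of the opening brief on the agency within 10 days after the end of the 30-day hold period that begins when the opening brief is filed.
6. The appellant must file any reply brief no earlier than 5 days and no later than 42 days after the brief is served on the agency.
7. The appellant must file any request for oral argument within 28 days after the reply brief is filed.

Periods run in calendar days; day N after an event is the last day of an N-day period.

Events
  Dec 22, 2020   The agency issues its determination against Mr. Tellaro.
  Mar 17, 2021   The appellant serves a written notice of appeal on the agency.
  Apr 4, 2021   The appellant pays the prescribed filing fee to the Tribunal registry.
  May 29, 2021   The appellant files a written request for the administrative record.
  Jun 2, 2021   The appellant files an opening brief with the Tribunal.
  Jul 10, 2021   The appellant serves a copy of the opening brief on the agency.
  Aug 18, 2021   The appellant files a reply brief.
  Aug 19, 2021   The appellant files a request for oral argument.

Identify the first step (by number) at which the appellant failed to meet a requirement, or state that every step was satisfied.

None — every step was satisfied

Step 1 — counting 86 days from Dec 22, 2020 (when the determination is issued) gives a deadline of Mar 18, 2021; done Mar 17, 2021 — timely.
Step 2 — counting 45 days from Mar 17, 2021 (when the notice of appeal is served) gives a deadline of May 1, 2021; completed Apr 4, 2021, before the deadline.
Step 3 — must wait 39 days from Apr 19, 2021 (end of the 15-day hold period, which began when the filing fee is paid on Apr 4, 2021), so not before May 28, 2021; done May 29, 2021 — permitted.
Step 4 — counting 80 days from Mar 17, 2021 (when the notice of appeal is served) gives a deadline of Jun 5, 2021; Jun 2, 2021 is within that limit.
Step 5 — counting 10 days from Jul 2, 2021 (end of the 30-day hold period, which began when the opening brief is filed on Jun 2, 2021) gives a deadline of Jul 12, 2021; done Jul 10, 2021 — timely.
Step 6 — 5 and 42 days from Jul 10, 2021 (when the brief is served on the agency) are Jul 15, 2021 and Aug 21, 2021 respectively; Aug 18, 2021 falls inside that range.
Step 7 — counting 28 days from Aug 18, 2021 (when the reply brief is filed) gives a deadline of Sep 15, 2021; Aug 19, 2021 is within that limit.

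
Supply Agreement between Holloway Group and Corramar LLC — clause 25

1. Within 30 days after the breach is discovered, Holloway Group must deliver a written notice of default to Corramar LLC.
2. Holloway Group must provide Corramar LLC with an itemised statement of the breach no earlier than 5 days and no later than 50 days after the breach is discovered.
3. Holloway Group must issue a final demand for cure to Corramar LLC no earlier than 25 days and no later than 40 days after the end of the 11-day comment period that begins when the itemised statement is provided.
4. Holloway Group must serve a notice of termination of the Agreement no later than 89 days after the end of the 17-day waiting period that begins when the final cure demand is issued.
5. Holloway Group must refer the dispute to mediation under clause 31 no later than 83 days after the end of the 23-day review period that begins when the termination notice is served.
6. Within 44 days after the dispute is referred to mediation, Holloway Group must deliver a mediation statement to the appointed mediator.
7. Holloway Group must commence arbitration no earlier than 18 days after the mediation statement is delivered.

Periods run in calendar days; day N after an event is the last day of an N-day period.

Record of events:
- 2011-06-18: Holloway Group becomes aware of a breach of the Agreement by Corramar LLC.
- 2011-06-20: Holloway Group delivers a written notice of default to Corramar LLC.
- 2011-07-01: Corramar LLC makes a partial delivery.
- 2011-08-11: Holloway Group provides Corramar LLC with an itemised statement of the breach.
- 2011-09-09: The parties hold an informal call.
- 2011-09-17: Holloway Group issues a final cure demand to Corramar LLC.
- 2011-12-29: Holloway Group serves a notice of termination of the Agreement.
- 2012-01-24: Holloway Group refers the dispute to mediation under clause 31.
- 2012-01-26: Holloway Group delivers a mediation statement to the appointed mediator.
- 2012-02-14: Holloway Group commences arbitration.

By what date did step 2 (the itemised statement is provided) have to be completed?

Step 2 runs from 2011-06-18, when the breach is discovered. The window is 5–50 days after 2011-06-18; it closes on 2011-08-07.

2011-08-07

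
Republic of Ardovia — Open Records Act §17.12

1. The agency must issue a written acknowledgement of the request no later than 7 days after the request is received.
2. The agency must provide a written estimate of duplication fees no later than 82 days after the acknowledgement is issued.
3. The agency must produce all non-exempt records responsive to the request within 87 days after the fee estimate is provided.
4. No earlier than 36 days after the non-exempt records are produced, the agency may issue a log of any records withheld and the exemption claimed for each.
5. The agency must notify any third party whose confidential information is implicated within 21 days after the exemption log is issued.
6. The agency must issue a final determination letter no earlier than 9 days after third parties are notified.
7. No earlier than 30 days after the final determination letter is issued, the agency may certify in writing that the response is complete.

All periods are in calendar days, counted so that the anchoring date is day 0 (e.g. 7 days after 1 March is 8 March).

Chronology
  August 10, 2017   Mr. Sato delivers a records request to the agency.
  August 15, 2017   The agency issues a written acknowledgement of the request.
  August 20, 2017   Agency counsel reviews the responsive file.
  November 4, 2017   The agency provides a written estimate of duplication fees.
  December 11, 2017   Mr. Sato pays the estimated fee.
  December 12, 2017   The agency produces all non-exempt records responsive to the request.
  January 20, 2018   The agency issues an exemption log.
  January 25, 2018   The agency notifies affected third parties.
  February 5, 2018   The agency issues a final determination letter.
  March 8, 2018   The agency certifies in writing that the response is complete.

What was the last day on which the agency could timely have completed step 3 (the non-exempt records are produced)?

January 30, 2018

Step 3 runs from November 4, 2017, when the fee estimate is provided. 87 days after November 4, 2017 is January 30, 2018.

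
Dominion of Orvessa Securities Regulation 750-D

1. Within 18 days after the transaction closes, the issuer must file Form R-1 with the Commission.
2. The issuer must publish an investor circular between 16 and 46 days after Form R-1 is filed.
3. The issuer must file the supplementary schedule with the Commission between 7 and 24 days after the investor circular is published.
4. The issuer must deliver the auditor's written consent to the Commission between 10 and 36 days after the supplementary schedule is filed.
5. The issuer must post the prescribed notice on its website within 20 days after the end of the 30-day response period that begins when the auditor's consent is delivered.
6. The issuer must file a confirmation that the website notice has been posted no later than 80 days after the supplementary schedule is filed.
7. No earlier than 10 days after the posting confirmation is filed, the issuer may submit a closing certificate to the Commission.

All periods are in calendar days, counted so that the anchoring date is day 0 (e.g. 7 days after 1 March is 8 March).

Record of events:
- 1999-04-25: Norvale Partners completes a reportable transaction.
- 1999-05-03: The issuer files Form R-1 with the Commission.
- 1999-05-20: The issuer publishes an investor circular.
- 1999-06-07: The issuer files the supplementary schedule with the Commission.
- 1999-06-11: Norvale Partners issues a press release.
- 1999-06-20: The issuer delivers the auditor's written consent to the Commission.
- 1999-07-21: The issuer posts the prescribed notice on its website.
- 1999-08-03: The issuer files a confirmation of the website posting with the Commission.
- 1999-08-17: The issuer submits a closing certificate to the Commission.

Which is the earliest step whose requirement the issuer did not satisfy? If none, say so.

None — every step was satisfied

Step 1 — counting 18 days from 1999-04-25 (when the transaction closes) gives a deadline of 1999-05-13; completed 1999-05-03, before the deadline.
Step 2 — 16 and 46 days from 1999-05-03 (when Form R-1 is filed) are 1999-05-19 and 1999-06-18 respectively; done 1999-05-20 — within the window.
Step 3 — 7 and 24 days from 1999-05-20 (when the investor circular is published) are 1999-05-27 and 1999-06-13 respectively; done 1999-06-07 — within the window.
Step 4 — 10 and 36 days from 1999-06-07 (when the supplementary schedule is filed) are 1999-06-17 and 1999-07-13 respectively; done 1999-06-20 — within the window.
Step 5 — counting 20 days from 1999-07-20 (end of the 30-day response period, which began when the auditor's consent is delivered on 1999-06-20) gives a deadline of 1999-08-09; completed 1999-07-21, before the deadline.
Step 6 — counting 80 days from 1999-06-07 (when the supplementary schedule is filed) gives a deadline of 1999-08-26; done 1999-08-03 — timely.
Step 7 — must wait 10 days from 1999-08-03 (when the posting confirmation is filed), so not before 1999-08-13; done 1999-08-17 — permitted.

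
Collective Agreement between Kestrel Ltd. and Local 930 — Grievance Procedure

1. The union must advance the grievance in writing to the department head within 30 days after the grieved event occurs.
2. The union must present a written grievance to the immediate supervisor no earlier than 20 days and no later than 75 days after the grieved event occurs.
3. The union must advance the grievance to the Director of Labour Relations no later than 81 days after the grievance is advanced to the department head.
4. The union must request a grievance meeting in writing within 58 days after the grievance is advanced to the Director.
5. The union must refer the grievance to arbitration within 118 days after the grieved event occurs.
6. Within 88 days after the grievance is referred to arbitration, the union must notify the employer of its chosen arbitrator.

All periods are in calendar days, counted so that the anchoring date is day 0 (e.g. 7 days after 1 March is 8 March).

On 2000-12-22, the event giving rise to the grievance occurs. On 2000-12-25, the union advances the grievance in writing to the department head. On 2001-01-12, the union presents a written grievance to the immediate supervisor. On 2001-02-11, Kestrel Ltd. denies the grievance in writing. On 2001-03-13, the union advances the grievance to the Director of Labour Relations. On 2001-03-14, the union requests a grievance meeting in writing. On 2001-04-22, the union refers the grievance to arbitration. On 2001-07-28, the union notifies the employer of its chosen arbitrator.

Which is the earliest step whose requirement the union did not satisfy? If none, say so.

(1) due by 2000-12-22 + 30 days = 2001-01-21; done 2000-12-25 — timely.
(2) the permitted window runs from 2000-12-22 + 20 = 2001-01-11 to 2000-12-22 + 75 = 2001-03-07; 2001-01-12 falls inside that range.
(3) due by 2000-12-25 + 81 days = 2001-03-16; completed 2001-03-13, before the deadline.
(4) due by 2001-03-13 + 58 days = 2001-05-10; completed 2001-03-14, before the deadline.
(5) due by 2000-12-22 + 118 days = 2001-04-19; not done until 2001-04-22, 3 days after the deadline.
That is the first point of non-compliance.

Step 5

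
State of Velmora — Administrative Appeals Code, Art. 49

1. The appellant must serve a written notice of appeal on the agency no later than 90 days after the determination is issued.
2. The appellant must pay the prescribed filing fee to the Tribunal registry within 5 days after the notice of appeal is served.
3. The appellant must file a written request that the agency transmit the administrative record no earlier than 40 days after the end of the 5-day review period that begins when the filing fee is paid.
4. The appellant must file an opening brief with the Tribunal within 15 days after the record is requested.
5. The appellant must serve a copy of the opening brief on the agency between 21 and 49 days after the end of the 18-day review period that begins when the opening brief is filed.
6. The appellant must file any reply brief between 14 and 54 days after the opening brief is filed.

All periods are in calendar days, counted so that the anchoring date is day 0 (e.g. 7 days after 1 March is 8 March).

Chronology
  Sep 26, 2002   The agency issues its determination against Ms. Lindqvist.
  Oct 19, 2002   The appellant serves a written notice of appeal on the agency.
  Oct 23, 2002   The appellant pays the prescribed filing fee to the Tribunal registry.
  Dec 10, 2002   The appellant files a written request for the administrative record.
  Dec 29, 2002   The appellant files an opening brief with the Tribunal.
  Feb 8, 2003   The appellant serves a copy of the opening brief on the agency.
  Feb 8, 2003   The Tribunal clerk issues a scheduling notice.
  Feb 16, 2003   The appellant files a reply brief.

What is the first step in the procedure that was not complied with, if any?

Step 4

(1) due by Sep 26, 2002 + 90 days = Dec 25, 2002; Oct 19, 2002 is within that limit.
(2) due by Oct 19, 2002 + 5 days = Oct 24, 2002; completed Oct 23, 2002, before the deadline.
(3) permitted from Oct 28, 2002 + 40 days = Dec 7, 2002 onward; Dec 10, 2002 is on or after that date.
(4) due by Dec 10, 2002 + 15 days = Dec 25, 2002; not done until Dec 29, 2002, 4 days after the deadline.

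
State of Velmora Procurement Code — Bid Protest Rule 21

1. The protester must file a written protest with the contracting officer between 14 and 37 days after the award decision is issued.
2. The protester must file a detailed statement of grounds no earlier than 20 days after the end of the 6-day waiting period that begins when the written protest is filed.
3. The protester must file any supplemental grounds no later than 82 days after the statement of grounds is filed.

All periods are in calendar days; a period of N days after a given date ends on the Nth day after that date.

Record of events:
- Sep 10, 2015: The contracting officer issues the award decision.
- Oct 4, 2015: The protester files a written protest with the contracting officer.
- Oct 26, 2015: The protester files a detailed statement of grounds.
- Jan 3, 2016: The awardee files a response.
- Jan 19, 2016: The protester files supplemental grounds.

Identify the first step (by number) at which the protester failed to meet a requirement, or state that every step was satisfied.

Step 2

Step 1: the window is 14–37 days after Sep 10, 2015 (when the award decision is issued), so Sep 24, 2015 through Oct 17, 2015; Oct 4, 2015 falls inside that range.
Step 2: the earliest permitted date is 20 days after Oct 10, 2015 (end of the 6-day waiting period, which began when the written protest is filed on Oct 4, 2015), i.e. Oct 30, 2015; Oct 26, 2015 is 4 days before the earliest permitted date.
The analysis stops there.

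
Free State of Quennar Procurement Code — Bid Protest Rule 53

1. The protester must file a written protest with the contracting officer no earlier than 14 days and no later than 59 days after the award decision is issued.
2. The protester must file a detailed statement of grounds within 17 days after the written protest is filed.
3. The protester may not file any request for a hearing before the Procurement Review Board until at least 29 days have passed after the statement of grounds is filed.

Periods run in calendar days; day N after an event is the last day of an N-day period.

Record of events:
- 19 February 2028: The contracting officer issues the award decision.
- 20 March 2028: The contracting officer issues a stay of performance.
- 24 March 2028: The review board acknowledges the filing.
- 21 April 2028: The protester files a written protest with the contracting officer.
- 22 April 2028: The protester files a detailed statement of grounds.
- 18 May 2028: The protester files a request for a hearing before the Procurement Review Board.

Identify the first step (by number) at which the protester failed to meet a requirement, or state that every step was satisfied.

Step 1: the window is 14–59 days after 19 February 2028 (when the award decision is issued), so 4 March 2028 through 18 April 2028; done 21 April 2028 — 3 days after the window closed.
Later steps need not be reached.

Step 1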